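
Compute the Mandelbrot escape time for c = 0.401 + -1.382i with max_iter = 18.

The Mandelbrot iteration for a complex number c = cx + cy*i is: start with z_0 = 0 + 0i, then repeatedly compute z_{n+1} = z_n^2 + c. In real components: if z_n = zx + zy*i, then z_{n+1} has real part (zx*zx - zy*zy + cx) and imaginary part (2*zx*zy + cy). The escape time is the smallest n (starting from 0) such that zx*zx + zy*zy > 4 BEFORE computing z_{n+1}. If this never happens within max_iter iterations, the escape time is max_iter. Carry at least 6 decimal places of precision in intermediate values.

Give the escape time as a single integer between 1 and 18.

Answer: 2

Derivation:
z_0 = 0 + 0i, c = 0.4010 + -1.3820i
Iter 1: z = 0.4010 + -1.3820i, |z|^2 = 2.0707
Iter 2: z = -1.3481 + -2.4904i, |z|^2 = 8.0193
Escaped at iteration 2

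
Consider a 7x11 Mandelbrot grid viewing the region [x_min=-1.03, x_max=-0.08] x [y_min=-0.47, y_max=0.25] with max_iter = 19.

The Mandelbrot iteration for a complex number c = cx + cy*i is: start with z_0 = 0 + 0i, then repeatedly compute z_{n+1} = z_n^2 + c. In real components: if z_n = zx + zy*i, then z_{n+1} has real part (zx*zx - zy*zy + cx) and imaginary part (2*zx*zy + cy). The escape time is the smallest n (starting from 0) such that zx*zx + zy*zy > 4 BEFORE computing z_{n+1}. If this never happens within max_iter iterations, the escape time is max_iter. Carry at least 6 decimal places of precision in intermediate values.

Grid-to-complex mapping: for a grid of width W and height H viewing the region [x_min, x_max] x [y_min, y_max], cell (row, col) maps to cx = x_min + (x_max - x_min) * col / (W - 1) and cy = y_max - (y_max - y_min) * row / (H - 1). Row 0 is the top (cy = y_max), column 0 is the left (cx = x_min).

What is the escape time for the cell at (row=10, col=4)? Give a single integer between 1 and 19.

Answer: 19

Derivation:
z_0 = 0 + 0i, c = -0.3967 + -0.4700i
Iter 1: z = -0.3967 + -0.4700i, |z|^2 = 0.3782
Iter 2: z = -0.4602 + -0.0971i, |z|^2 = 0.2212
Iter 3: z = -0.1943 + -0.3806i, |z|^2 = 0.1826
Iter 4: z = -0.5038 + -0.3221i, |z|^2 = 0.3575
Iter 5: z = -0.2466 + -0.1455i, |z|^2 = 0.0820
Iter 6: z = -0.3570 + -0.3982i, |z|^2 = 0.2860
Iter 7: z = -0.4278 + -0.1857i, |z|^2 = 0.2175
Iter 8: z = -0.2481 + -0.3111i, |z|^2 = 0.1584
Iter 9: z = -0.4319 + -0.3156i, |z|^2 = 0.2862
Iter 10: z = -0.3097 + -0.1974i, |z|^2 = 0.1349
Iter 11: z = -0.3397 + -0.3477i, |z|^2 = 0.2363
Iter 12: z = -0.4022 + -0.2337i, |z|^2 = 0.2164
Iter 13: z = -0.2895 + -0.2820i, |z|^2 = 0.1633
Iter 14: z = -0.3923 + -0.3067i, |z|^2 = 0.2480
Iter 15: z = -0.3368 + -0.2293i, |z|^2 = 0.1660
Iter 16: z = -0.3358 + -0.3155i, |z|^2 = 0.2123
Iter 17: z = -0.3834 + -0.2581i, |z|^2 = 0.2136
Iter 18: z = -0.3162 + -0.2721i, |z|^2 = 0.1740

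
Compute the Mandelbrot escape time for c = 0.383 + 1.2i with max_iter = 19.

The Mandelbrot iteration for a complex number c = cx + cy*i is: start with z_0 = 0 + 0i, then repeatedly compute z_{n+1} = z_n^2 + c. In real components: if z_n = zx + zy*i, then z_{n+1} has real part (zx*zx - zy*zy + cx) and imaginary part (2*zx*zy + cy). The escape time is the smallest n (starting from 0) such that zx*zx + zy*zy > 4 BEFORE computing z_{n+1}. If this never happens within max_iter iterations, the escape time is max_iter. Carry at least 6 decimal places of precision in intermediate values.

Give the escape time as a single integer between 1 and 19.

Answer: 2

Derivation:
z_0 = 0 + 0i, c = 0.3830 + 1.2000i
Iter 1: z = 0.3830 + 1.2000i, |z|^2 = 1.5867
Iter 2: z = -0.9103 + 2.1192i, |z|^2 = 5.3197
Escaped at iteration 2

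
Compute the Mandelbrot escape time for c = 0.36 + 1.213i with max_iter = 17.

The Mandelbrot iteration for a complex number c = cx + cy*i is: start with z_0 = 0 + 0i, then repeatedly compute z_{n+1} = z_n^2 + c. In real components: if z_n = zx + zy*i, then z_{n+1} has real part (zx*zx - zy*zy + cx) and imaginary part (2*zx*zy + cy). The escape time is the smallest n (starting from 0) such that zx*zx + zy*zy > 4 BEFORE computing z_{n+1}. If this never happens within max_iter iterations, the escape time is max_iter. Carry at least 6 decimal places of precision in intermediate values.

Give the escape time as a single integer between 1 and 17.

z_0 = 0 + 0i, c = 0.3600 + 1.2130i
Iter 1: z = 0.3600 + 1.2130i, |z|^2 = 1.6010
Iter 2: z = -0.9818 + 2.0864i, |z|^2 = 5.3168
Escaped at iteration 2

Answer: 2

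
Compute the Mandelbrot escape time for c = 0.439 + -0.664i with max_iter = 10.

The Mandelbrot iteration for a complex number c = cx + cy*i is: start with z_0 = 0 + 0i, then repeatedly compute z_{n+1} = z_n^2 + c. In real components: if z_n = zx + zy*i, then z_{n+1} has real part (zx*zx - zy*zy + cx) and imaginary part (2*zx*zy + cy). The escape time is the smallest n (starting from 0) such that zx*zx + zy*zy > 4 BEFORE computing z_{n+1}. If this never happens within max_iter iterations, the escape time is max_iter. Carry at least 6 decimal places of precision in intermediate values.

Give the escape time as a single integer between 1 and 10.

z_0 = 0 + 0i, c = 0.4390 + -0.6640i
Iter 1: z = 0.4390 + -0.6640i, |z|^2 = 0.6336
Iter 2: z = 0.1908 + -1.2470i, |z|^2 = 1.5914
Iter 3: z = -1.0796 + -1.1399i, |z|^2 = 2.4649
Iter 4: z = 0.3051 + 1.7972i, |z|^2 = 3.3232
Iter 5: z = -2.6980 + 0.4326i, |z|^2 = 7.4665
Escaped at iteration 5

Answer: 5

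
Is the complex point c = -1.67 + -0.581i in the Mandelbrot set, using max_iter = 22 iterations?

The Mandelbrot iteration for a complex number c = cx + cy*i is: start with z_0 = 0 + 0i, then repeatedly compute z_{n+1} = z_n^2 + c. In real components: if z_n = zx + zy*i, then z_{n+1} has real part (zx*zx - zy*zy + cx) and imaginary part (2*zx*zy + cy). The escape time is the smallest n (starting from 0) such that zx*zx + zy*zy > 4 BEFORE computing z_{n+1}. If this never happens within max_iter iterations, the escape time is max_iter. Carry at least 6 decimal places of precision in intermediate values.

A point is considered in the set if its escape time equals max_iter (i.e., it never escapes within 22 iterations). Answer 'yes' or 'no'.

Answer: no

Derivation:
z_0 = 0 + 0i, c = -1.6700 + -0.5810i
Iter 1: z = -1.6700 + -0.5810i, |z|^2 = 3.1265
Iter 2: z = 0.7813 + 1.3595i, |z|^2 = 2.4588
Iter 3: z = -2.9079 + 1.5435i, |z|^2 = 10.8381
Escaped at iteration 3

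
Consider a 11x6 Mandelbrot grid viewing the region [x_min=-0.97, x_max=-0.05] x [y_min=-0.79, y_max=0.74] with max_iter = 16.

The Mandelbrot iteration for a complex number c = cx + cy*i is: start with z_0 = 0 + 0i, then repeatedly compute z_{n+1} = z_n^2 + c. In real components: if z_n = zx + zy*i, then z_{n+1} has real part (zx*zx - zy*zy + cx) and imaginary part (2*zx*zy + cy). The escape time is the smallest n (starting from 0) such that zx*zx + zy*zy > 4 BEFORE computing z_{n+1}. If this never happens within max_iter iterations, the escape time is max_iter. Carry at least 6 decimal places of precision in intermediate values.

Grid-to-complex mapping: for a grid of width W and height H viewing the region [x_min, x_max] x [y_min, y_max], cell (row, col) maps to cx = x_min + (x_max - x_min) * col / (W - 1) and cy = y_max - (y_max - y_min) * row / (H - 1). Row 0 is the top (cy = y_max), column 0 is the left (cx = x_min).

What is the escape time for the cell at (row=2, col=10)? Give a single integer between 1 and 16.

z_0 = 0 + 0i, c = -0.0500 + 0.1280i
Iter 1: z = -0.0500 + 0.1280i, |z|^2 = 0.0189
Iter 2: z = -0.0639 + 0.1152i, |z|^2 = 0.0174
Iter 3: z = -0.0592 + 0.1133i, |z|^2 = 0.0163
Iter 4: z = -0.0593 + 0.1146i, |z|^2 = 0.0167
Iter 5: z = -0.0596 + 0.1144i, |z|^2 = 0.0166
Iter 6: z = -0.0595 + 0.1144i, |z|^2 = 0.0166
Iter 7: z = -0.0595 + 0.1144i, |z|^2 = 0.0166
Iter 8: z = -0.0595 + 0.1144i, |z|^2 = 0.0166
Iter 9: z = -0.0595 + 0.1144i, |z|^2 = 0.0166
Iter 10: z = -0.0595 + 0.1144i, |z|^2 = 0.0166
Iter 11: z = -0.0595 + 0.1144i, |z|^2 = 0.0166
Iter 12: z = -0.0595 + 0.1144i, |z|^2 = 0.0166
Iter 13: z = -0.0595 + 0.1144i, |z|^2 = 0.0166
Iter 14: z = -0.0595 + 0.1144i, |z|^2 = 0.0166
Iter 15: z = -0.0595 + 0.1144i, |z|^2 = 0.0166

Answer: 16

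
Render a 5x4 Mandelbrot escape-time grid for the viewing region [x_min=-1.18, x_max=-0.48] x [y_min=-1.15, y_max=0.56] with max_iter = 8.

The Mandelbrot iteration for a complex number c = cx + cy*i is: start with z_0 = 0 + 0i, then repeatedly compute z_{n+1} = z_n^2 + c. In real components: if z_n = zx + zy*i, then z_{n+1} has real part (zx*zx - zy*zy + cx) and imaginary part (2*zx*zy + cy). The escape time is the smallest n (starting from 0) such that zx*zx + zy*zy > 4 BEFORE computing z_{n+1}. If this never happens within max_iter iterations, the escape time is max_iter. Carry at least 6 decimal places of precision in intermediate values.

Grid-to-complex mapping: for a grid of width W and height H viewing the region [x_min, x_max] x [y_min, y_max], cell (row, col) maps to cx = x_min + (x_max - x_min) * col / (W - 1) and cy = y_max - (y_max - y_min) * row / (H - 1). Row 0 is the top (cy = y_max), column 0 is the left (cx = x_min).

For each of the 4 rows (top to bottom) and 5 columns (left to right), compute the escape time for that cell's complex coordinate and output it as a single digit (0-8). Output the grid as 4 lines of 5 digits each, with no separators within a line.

(row=0, col=0): c = -1.1800 + 0.5600i → escape time 4
(row=0, col=1): c = -1.0050 + 0.5600i → escape time 5
(row=0, col=2): c = -0.8300 + 0.5600i → escape time 5
(row=0, col=3): c = -0.6550 + 0.5600i → escape time 8
(row=0, col=4): c = -0.4800 + 0.5600i → escape time 8
(row=1, col=0): c = -1.1800 + -0.0100i → escape time 8
(row=1, col=1): c = -1.0050 + -0.0100i → escape time 8
(row=1, col=2): c = -0.8300 + -0.0100i → escape time 8
(row=1, col=3): c = -0.6550 + -0.0100i → escape time 8
(row=1, col=4): c = -0.4800 + -0.0100i → escape time 8
(row=2, col=0): c = -1.1800 + -0.5800i → escape time 4
(row=2, col=1): c = -1.0050 + -0.5800i → escape time 5
(row=2, col=2): c = -0.8300 + -0.5800i → escape time 5
(row=2, col=3): c = -0.6550 + -0.5800i → escape time 7
(row=2, col=4): c = -0.4800 + -0.5800i → escape time 8
(row=3, col=0): c = -1.1800 + -1.1500i → escape time 3
(row=3, col=1): c = -1.0050 + -1.1500i → escape time 3
(row=3, col=2): c = -0.8300 + -1.1500i → escape time 3
(row=3, col=3): c = -0.6550 + -1.1500i → escape time 3
(row=3, col=4): c = -0.4800 + -1.1500i → escape time 3

Answer: 45588
88888
45578
33333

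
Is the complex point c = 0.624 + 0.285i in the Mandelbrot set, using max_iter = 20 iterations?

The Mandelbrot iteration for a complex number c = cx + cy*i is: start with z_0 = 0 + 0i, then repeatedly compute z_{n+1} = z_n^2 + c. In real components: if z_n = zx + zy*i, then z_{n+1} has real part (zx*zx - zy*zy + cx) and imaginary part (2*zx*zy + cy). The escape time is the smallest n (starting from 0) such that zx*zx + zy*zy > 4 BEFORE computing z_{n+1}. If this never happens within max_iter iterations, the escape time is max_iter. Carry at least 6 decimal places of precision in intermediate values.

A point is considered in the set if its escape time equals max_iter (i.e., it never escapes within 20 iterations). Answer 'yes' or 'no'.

z_0 = 0 + 0i, c = 0.6240 + 0.2850i
Iter 1: z = 0.6240 + 0.2850i, |z|^2 = 0.4706
Iter 2: z = 0.9322 + 0.6407i, |z|^2 = 1.2794
Iter 3: z = 1.0824 + 1.4794i, |z|^2 = 3.3604
Iter 4: z = -0.3930 + 3.4878i, |z|^2 = 12.3189
Escaped at iteration 4

Answer: no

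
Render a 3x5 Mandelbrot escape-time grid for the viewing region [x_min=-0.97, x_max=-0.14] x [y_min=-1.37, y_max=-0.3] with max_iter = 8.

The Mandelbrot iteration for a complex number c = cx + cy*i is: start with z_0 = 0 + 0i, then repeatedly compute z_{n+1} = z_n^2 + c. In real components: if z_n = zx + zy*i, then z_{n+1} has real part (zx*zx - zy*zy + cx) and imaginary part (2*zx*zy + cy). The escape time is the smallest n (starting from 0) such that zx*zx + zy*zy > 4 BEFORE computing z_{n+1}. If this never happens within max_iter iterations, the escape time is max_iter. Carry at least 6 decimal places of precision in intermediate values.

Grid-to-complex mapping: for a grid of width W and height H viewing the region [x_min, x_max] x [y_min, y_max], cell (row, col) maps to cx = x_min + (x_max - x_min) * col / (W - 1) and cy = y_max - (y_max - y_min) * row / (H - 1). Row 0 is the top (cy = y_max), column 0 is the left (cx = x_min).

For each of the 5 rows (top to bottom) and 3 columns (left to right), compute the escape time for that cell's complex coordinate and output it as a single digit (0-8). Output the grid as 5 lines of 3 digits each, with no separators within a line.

Answer: 888
588
348
336
222

Derivation:
(row=0, col=0): c = -0.9700 + -0.3000i → escape time 8
(row=0, col=1): c = -0.5550 + -0.3000i → escape time 8
(row=0, col=2): c = -0.1400 + -0.3000i → escape time 8
(row=1, col=0): c = -0.9700 + -0.5675i → escape time 5
(row=1, col=1): c = -0.5550 + -0.5675i → escape time 8
(row=1, col=2): c = -0.1400 + -0.5675i → escape time 8
(row=2, col=0): c = -0.9700 + -0.8350i → escape time 3
(row=2, col=1): c = -0.5550 + -0.8350i → escape time 4
(row=2, col=2): c = -0.1400 + -0.8350i → escape time 8
(row=3, col=0): c = -0.9700 + -1.1025i → escape time 3
(row=3, col=1): c = -0.5550 + -1.1025i → escape time 3
(row=3, col=2): c = -0.1400 + -1.1025i → escape time 6
(row=4, col=0): c = -0.9700 + -1.3700i → escape time 2
(row=4, col=1): c = -0.5550 + -1.3700i → escape time 2
(row=4, col=2): c = -0.1400 + -1.3700i → escape time 2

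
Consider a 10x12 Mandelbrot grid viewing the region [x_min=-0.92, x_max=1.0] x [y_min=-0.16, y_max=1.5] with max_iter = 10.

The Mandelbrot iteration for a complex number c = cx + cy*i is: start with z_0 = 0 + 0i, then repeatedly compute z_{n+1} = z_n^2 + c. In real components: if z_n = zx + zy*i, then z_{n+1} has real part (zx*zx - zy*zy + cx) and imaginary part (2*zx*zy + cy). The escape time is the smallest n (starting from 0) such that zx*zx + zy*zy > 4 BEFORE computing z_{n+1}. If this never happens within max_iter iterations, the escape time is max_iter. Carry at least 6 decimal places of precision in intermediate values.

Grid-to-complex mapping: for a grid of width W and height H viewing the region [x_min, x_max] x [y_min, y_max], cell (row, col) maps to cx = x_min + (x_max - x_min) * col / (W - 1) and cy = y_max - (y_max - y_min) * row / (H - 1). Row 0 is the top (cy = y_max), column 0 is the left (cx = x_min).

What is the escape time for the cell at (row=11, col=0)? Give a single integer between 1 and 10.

z_0 = 0 + 0i, c = -0.9200 + -0.1600i
Iter 1: z = -0.9200 + -0.1600i, |z|^2 = 0.8720
Iter 2: z = -0.0992 + 0.1344i, |z|^2 = 0.0279
Iter 3: z = -0.9282 + -0.1867i, |z|^2 = 0.8964
Iter 4: z = -0.0932 + 0.1865i, |z|^2 = 0.0435
Iter 5: z = -0.9461 + -0.1948i, |z|^2 = 0.9330
Iter 6: z = -0.0628 + 0.2086i, |z|^2 = 0.0475
Iter 7: z = -0.9596 + -0.1862i, |z|^2 = 0.9554
Iter 8: z = -0.0339 + 0.1974i, |z|^2 = 0.0401
Iter 9: z = -0.9578 + -0.1734i, |z|^2 = 0.9474

Answer: 10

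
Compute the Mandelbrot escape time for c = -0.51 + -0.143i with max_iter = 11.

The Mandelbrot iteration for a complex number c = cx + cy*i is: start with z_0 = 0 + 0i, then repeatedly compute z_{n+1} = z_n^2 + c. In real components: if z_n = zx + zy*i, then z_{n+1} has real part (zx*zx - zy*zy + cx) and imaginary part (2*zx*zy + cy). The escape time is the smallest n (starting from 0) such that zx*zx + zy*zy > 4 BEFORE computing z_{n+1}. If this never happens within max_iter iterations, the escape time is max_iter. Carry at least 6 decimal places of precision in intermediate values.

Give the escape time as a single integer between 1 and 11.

Answer: 11

Derivation:
z_0 = 0 + 0i, c = -0.5100 + -0.1430i
Iter 1: z = -0.5100 + -0.1430i, |z|^2 = 0.2805
Iter 2: z = -0.2703 + 0.0029i, |z|^2 = 0.0731
Iter 3: z = -0.4369 + -0.1445i, |z|^2 = 0.2118
Iter 4: z = -0.3400 + -0.0167i, |z|^2 = 0.1159
Iter 5: z = -0.3947 + -0.1317i, |z|^2 = 0.1731
Iter 6: z = -0.3716 + -0.0391i, |z|^2 = 0.1396
Iter 7: z = -0.3735 + -0.1140i, |z|^2 = 0.1525
Iter 8: z = -0.3835 + -0.0579i, |z|^2 = 0.1504
Iter 9: z = -0.3663 + -0.0986i, |z|^2 = 0.1439
Iter 10: z = -0.3856 + -0.0708i, |z|^2 = 0.1537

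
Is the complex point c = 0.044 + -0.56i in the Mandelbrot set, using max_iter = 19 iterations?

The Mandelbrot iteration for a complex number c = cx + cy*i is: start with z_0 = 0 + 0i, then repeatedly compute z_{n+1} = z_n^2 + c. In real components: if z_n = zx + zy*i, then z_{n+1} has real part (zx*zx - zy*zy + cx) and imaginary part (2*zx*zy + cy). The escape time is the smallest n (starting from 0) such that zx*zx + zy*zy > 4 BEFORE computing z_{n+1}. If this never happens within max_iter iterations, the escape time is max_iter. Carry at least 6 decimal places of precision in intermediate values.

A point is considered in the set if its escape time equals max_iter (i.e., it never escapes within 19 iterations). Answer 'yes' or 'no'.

Answer: yes

Derivation:
z_0 = 0 + 0i, c = 0.0440 + -0.5600i
Iter 1: z = 0.0440 + -0.5600i, |z|^2 = 0.3155
Iter 2: z = -0.2677 + -0.6093i, |z|^2 = 0.4429
Iter 3: z = -0.2556 + -0.2338i, |z|^2 = 0.1200
Iter 4: z = 0.0546 + -0.4405i, |z|^2 = 0.1970
Iter 5: z = -0.1470 + -0.6081i, |z|^2 = 0.3914
Iter 6: z = -0.3042 + -0.3812i, |z|^2 = 0.2378
Iter 7: z = -0.0087 + -0.3281i, |z|^2 = 0.1077
Iter 8: z = -0.0636 + -0.5543i, |z|^2 = 0.3112
Iter 9: z = -0.2592 + -0.4895i, |z|^2 = 0.3068
Iter 10: z = -0.1285 + -0.3063i, |z|^2 = 0.1103
Iter 11: z = -0.0333 + -0.4813i, |z|^2 = 0.2328
Iter 12: z = -0.1865 + -0.5280i, |z|^2 = 0.3135
Iter 13: z = -0.1999 + -0.3630i, |z|^2 = 0.1718
Iter 14: z = -0.0478 + -0.4148i, |z|^2 = 0.1744
Iter 15: z = -0.1258 + -0.5203i, |z|^2 = 0.2866
Iter 16: z = -0.2109 + -0.4291i, |z|^2 = 0.2286
Iter 17: z = -0.0956 + -0.3790i, |z|^2 = 0.1528
Iter 18: z = -0.0905 + -0.4875i, |z|^2 = 0.2459
Did not escape in 19 iterations → in set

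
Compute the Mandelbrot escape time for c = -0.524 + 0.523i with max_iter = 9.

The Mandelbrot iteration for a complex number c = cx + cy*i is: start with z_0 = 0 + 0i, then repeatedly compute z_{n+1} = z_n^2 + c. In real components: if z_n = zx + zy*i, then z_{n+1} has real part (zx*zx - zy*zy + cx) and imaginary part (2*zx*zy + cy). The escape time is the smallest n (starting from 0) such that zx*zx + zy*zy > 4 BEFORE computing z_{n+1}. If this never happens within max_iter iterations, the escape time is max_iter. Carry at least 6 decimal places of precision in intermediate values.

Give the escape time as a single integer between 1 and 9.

z_0 = 0 + 0i, c = -0.5240 + 0.5230i
Iter 1: z = -0.5240 + 0.5230i, |z|^2 = 0.5481
Iter 2: z = -0.5230 + -0.0251i, |z|^2 = 0.2741
Iter 3: z = -0.2512 + 0.5493i, |z|^2 = 0.3648
Iter 4: z = -0.7626 + 0.2471i, |z|^2 = 0.6426
Iter 5: z = -0.0035 + 0.1461i, |z|^2 = 0.0214
Iter 6: z = -0.5453 + 0.5220i, |z|^2 = 0.5699
Iter 7: z = -0.4991 + -0.0463i, |z|^2 = 0.2512
Iter 8: z = -0.2771 + 0.5692i, |z|^2 = 0.4008

Answer: 9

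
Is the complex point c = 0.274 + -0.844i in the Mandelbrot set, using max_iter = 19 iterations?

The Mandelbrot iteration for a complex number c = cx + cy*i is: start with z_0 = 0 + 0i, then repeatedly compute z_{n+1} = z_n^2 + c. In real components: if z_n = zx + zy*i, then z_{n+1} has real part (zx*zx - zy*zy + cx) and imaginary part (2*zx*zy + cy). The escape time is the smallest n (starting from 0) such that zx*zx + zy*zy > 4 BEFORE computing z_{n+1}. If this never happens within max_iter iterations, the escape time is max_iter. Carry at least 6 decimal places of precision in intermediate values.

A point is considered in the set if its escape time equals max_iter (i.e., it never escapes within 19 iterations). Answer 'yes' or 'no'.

z_0 = 0 + 0i, c = 0.2740 + -0.8440i
Iter 1: z = 0.2740 + -0.8440i, |z|^2 = 0.7874
Iter 2: z = -0.3633 + -1.3065i, |z|^2 = 1.8389
Iter 3: z = -1.3010 + 0.1052i, |z|^2 = 1.7037
Iter 4: z = 1.9556 + -1.1178i, |z|^2 = 5.0736
Escaped at iteration 4

Answer: no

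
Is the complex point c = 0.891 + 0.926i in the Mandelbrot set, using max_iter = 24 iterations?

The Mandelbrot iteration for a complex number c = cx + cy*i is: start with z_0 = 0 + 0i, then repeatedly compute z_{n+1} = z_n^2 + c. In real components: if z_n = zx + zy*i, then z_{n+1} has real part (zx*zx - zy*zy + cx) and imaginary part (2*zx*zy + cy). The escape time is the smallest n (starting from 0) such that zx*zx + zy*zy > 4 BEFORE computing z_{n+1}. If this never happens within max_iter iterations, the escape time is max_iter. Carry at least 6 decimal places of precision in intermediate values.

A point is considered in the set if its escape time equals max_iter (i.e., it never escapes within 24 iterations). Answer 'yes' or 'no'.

Answer: no

Derivation:
z_0 = 0 + 0i, c = 0.8910 + 0.9260i
Iter 1: z = 0.8910 + 0.9260i, |z|^2 = 1.6514
Iter 2: z = 0.8274 + 2.5761i, |z|^2 = 7.3211
Escaped at iteration 2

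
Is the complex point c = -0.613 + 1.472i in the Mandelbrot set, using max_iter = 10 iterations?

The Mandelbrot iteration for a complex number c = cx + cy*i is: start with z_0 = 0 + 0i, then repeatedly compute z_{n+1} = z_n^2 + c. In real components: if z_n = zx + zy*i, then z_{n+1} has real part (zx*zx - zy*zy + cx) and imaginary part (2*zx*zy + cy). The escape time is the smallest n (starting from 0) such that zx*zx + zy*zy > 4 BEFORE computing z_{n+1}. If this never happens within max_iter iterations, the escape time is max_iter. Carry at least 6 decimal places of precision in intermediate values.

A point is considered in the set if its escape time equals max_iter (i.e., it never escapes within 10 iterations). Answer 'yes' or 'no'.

Answer: no

Derivation:
z_0 = 0 + 0i, c = -0.6130 + 1.4720i
Iter 1: z = -0.6130 + 1.4720i, |z|^2 = 2.5426
Iter 2: z = -2.4040 + -0.3327i, |z|^2 = 5.8900
Escaped at iteration 2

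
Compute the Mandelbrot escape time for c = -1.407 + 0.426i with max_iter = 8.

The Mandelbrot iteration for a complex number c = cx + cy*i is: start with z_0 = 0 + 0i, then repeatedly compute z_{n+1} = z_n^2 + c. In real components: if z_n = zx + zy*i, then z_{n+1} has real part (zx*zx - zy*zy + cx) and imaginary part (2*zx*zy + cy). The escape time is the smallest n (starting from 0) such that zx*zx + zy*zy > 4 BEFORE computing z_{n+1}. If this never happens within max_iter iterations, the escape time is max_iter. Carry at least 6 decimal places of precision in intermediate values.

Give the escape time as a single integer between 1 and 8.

Answer: 4

Derivation:
z_0 = 0 + 0i, c = -1.4070 + 0.4260i
Iter 1: z = -1.4070 + 0.4260i, |z|^2 = 2.1611
Iter 2: z = 0.3912 + -0.7728i, |z|^2 = 0.7502
Iter 3: z = -1.8511 + -0.1786i, |z|^2 = 3.4586
Iter 4: z = 1.9879 + 1.0871i, |z|^2 = 5.1334
Escaped at iteration 4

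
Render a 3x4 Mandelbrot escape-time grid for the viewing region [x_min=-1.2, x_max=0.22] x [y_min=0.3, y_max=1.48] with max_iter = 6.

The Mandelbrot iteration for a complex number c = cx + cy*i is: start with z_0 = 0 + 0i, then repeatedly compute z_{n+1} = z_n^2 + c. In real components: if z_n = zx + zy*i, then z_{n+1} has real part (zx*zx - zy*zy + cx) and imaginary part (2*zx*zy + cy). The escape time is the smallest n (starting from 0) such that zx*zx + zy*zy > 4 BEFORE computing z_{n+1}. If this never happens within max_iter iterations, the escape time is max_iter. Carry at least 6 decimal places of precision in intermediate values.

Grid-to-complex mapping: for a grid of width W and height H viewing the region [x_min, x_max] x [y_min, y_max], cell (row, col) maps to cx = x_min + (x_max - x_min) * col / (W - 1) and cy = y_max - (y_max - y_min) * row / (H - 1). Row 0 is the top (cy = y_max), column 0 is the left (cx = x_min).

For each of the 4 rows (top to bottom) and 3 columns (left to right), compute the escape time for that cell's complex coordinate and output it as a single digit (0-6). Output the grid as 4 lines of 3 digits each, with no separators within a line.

Answer: 222
343
366
666

Derivation:
(row=0, col=0): c = -1.2000 + 1.4800i → escape time 2
(row=0, col=1): c = -0.4900 + 1.4800i → escape time 2
(row=0, col=2): c = 0.2200 + 1.4800i → escape time 2
(row=1, col=0): c = -1.2000 + 1.0867i → escape time 3
(row=1, col=1): c = -0.4900 + 1.0867i → escape time 4
(row=1, col=2): c = 0.2200 + 1.0867i → escape time 3
(row=2, col=0): c = -1.2000 + 0.6933i → escape time 3
(row=2, col=1): c = -0.4900 + 0.6933i → escape time 6
(row=2, col=2): c = 0.2200 + 0.6933i → escape time 6
(row=3, col=0): c = -1.2000 + 0.3000i → escape time 6
(row=3, col=1): c = -0.4900 + 0.3000i → escape time 6
(row=3, col=2): c = 0.2200 + 0.3000i → escape time 6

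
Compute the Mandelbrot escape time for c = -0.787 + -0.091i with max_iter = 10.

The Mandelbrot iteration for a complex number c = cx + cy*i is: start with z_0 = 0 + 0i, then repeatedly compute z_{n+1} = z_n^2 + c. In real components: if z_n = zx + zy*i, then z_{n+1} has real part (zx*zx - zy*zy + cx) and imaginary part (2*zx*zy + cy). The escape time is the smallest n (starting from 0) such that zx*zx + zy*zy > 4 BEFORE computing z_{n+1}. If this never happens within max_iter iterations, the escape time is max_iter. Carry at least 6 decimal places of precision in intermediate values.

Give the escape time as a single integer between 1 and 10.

z_0 = 0 + 0i, c = -0.7870 + -0.0910i
Iter 1: z = -0.7870 + -0.0910i, |z|^2 = 0.6277
Iter 2: z = -0.1759 + 0.0522i, |z|^2 = 0.0337
Iter 3: z = -0.7588 + -0.1094i, |z|^2 = 0.5877
Iter 4: z = -0.2232 + 0.0750i, |z|^2 = 0.0554
Iter 5: z = -0.7428 + -0.1245i, |z|^2 = 0.5672
Iter 6: z = -0.2507 + 0.0939i, |z|^2 = 0.0717
Iter 7: z = -0.7329 + -0.1381i, |z|^2 = 0.5563
Iter 8: z = -0.2689 + 0.1114i, |z|^2 = 0.0847
Iter 9: z = -0.7271 + -0.1509i, |z|^2 = 0.5515

Answer: 10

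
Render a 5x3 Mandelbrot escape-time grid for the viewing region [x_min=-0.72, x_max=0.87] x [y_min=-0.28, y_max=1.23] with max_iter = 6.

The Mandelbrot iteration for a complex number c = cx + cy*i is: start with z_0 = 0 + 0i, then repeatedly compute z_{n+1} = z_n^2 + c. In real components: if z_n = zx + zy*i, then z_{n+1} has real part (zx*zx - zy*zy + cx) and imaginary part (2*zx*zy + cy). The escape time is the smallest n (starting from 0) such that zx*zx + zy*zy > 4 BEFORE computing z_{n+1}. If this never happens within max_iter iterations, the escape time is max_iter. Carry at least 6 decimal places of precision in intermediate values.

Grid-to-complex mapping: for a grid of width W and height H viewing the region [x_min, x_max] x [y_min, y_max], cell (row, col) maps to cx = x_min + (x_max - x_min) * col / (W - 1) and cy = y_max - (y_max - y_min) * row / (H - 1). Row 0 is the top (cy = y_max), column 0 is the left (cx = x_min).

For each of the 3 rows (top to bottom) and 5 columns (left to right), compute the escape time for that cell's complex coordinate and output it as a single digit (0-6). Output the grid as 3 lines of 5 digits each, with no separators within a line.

Answer: 33222
66653
66663

Derivation:
(row=0, col=0): c = -0.7200 + 1.2300i → escape time 3
(row=0, col=1): c = -0.3225 + 1.2300i → escape time 3
(row=0, col=2): c = 0.0750 + 1.2300i → escape time 2
(row=0, col=3): c = 0.4725 + 1.2300i → escape time 2
(row=0, col=4): c = 0.8700 + 1.2300i → escape time 2
(row=1, col=0): c = -0.7200 + 0.4750i → escape time 6
(row=1, col=1): c = -0.3225 + 0.4750i → escape time 6
(row=1, col=2): c = 0.0750 + 0.4750i → escape time 6
(row=1, col=3): c = 0.4725 + 0.4750i → escape time 5
(row=1, col=4): c = 0.8700 + 0.4750i → escape time 3
(row=2, col=0): c = -0.7200 + -0.2800i → escape time 6
(row=2, col=1): c = -0.3225 + -0.2800i → escape time 6
(row=2, col=2): c = 0.0750 + -0.2800i → escape time 6
(row=2, col=3): c = 0.4725 + -0.2800i → escape time 6
(row=2, col=4): c = 0.8700 + -0.2800i → escape time 3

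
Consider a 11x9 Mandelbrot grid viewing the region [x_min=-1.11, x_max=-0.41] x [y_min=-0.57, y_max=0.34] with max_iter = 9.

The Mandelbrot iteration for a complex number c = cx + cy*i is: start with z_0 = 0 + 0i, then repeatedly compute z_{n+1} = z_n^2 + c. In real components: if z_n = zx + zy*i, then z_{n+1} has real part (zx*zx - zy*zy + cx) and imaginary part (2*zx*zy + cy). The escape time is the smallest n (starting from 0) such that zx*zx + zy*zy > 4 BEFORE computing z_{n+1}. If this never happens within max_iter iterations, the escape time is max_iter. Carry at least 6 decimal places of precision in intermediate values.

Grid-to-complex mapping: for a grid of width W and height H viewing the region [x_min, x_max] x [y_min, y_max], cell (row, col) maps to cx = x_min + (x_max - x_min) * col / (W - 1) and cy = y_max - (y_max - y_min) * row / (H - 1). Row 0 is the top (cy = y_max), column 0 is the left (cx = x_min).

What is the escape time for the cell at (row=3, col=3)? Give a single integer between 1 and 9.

z_0 = 0 + 0i, c = -0.9000 + -0.0012i
Iter 1: z = -0.9000 + -0.0012i, |z|^2 = 0.8100
Iter 2: z = -0.0900 + 0.0010i, |z|^2 = 0.0081
Iter 3: z = -0.8919 + -0.0014i, |z|^2 = 0.7955
Iter 4: z = -0.1045 + 0.0013i, |z|^2 = 0.0109
Iter 5: z = -0.8891 + -0.0015i, |z|^2 = 0.7905
Iter 6: z = -0.1095 + 0.0015i, |z|^2 = 0.0120
Iter 7: z = -0.8880 + -0.0016i, |z|^2 = 0.7886
Iter 8: z = -0.1115 + 0.0015i, |z|^2 = 0.0124

Answer: 9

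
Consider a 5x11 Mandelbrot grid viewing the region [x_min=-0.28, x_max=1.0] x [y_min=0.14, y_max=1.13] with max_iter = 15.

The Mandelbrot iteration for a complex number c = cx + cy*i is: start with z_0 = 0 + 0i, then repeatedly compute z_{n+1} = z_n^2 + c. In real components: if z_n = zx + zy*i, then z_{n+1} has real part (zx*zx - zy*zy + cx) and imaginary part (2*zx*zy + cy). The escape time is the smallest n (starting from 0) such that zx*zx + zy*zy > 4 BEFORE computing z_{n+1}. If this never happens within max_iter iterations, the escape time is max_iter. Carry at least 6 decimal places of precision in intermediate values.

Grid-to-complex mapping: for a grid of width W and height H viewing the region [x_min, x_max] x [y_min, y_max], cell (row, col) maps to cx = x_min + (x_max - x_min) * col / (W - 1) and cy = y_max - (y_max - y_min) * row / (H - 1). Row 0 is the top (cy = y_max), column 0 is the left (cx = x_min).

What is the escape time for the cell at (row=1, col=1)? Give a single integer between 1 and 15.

z_0 = 0 + 0i, c = 0.0400 + 1.0310i
Iter 1: z = 0.0400 + 1.0310i, |z|^2 = 1.0646
Iter 2: z = -1.0214 + 1.1135i, |z|^2 = 2.2830
Iter 3: z = -0.1567 + -1.2435i, |z|^2 = 1.5709
Iter 4: z = -1.4818 + 1.4206i, |z|^2 = 4.2140
Escaped at iteration 4

Answer: 4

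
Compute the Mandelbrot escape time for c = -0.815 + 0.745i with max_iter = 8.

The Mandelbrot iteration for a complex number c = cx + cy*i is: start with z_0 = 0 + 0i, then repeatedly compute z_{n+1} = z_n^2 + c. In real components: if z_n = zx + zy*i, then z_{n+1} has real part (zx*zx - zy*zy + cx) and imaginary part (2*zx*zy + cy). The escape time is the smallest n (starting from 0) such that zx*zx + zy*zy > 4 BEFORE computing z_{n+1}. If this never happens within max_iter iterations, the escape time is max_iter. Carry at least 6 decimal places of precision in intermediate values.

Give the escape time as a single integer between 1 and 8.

Answer: 4

Derivation:
z_0 = 0 + 0i, c = -0.8150 + 0.7450i
Iter 1: z = -0.8150 + 0.7450i, |z|^2 = 1.2192
Iter 2: z = -0.7058 + -0.4693i, |z|^2 = 0.7184
Iter 3: z = -0.5371 + 1.4075i, |z|^2 = 2.2697
Iter 4: z = -2.5076 + -0.7671i, |z|^2 = 6.8767
Escaped at iteration 4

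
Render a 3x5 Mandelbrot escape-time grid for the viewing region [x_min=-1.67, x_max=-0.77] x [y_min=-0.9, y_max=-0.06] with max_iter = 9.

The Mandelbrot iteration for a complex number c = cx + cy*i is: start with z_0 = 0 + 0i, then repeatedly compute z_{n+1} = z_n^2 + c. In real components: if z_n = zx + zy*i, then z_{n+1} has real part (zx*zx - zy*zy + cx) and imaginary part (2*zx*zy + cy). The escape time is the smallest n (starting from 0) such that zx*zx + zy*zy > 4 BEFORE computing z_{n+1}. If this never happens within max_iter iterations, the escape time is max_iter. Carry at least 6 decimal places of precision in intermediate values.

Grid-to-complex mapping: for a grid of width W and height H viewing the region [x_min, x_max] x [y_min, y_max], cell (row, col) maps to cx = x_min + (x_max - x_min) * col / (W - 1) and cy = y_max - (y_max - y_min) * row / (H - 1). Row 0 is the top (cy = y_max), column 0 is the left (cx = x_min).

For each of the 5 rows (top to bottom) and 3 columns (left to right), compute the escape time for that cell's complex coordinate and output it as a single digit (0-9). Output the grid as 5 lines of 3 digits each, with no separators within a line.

(row=0, col=0): c = -1.6700 + -0.0600i → escape time 6
(row=0, col=1): c = -1.2200 + -0.0600i → escape time 9
(row=0, col=2): c = -0.7700 + -0.0600i → escape time 9
(row=1, col=0): c = -1.6700 + -0.2700i → escape time 4
(row=1, col=1): c = -1.2200 + -0.2700i → escape time 9
(row=1, col=2): c = -0.7700 + -0.2700i → escape time 9
(row=2, col=0): c = -1.6700 + -0.4800i → escape time 3
(row=2, col=1): c = -1.2200 + -0.4800i → escape time 5
(row=2, col=2): c = -0.7700 + -0.4800i → escape time 6
(row=3, col=0): c = -1.6700 + -0.6900i → escape time 3
(row=3, col=1): c = -1.2200 + -0.6900i → escape time 3
(row=3, col=2): c = -0.7700 + -0.6900i → escape time 5
(row=4, col=0): c = -1.6700 + -0.9000i → escape time 2
(row=4, col=1): c = -1.2200 + -0.9000i → escape time 3
(row=4, col=2): c = -0.7700 + -0.9000i → escape time 4

Answer: 699
499
356
335
234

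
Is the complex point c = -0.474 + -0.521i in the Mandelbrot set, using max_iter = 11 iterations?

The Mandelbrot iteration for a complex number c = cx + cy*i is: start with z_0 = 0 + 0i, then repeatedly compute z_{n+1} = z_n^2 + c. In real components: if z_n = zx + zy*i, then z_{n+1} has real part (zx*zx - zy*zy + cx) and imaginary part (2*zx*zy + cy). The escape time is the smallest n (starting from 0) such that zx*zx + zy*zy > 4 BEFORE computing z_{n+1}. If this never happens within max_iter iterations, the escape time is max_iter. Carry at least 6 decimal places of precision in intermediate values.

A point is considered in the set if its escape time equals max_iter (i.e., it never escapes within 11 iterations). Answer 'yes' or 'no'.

z_0 = 0 + 0i, c = -0.4740 + -0.5210i
Iter 1: z = -0.4740 + -0.5210i, |z|^2 = 0.4961
Iter 2: z = -0.5208 + -0.0271i, |z|^2 = 0.2719
Iter 3: z = -0.2035 + -0.4928i, |z|^2 = 0.2843
Iter 4: z = -0.6754 + -0.3204i, |z|^2 = 0.5588
Iter 5: z = -0.1205 + -0.0882i, |z|^2 = 0.0223
Iter 6: z = -0.4673 + -0.4997i, |z|^2 = 0.4681
Iter 7: z = -0.5054 + -0.0540i, |z|^2 = 0.2584
Iter 8: z = -0.2215 + -0.4664i, |z|^2 = 0.2666
Iter 9: z = -0.6425 + -0.3144i, |z|^2 = 0.5117
Iter 10: z = -0.1600 + -0.1170i, |z|^2 = 0.0393
Did not escape in 11 iterations → in set

Answer: yes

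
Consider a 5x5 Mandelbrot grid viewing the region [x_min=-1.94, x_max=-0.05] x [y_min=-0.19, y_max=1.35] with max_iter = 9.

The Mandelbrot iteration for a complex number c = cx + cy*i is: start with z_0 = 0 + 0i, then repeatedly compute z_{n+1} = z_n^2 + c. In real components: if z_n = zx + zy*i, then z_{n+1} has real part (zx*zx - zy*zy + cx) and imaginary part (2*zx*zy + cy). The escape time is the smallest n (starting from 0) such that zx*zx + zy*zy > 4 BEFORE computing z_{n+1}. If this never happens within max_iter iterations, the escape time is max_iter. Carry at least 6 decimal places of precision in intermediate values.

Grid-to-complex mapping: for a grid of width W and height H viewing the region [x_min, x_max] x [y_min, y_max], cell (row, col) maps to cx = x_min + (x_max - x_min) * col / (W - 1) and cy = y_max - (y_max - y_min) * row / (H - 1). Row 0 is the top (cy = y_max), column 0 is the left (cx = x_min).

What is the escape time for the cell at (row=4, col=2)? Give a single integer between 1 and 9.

Answer: 9

Derivation:
z_0 = 0 + 0i, c = -0.9950 + -0.1900i
Iter 1: z = -0.9950 + -0.1900i, |z|^2 = 1.0261
Iter 2: z = -0.0411 + 0.1881i, |z|^2 = 0.0371
Iter 3: z = -1.0287 + -0.2055i, |z|^2 = 1.1004
Iter 4: z = 0.0210 + 0.2327i, |z|^2 = 0.0546
Iter 5: z = -1.0487 + -0.1802i, |z|^2 = 1.1323
Iter 6: z = 0.0723 + 0.1880i, |z|^2 = 0.0406
Iter 7: z = -1.0251 + -0.1628i, |z|^2 = 1.0774
Iter 8: z = 0.0294 + 0.1438i, |z|^2 = 0.0215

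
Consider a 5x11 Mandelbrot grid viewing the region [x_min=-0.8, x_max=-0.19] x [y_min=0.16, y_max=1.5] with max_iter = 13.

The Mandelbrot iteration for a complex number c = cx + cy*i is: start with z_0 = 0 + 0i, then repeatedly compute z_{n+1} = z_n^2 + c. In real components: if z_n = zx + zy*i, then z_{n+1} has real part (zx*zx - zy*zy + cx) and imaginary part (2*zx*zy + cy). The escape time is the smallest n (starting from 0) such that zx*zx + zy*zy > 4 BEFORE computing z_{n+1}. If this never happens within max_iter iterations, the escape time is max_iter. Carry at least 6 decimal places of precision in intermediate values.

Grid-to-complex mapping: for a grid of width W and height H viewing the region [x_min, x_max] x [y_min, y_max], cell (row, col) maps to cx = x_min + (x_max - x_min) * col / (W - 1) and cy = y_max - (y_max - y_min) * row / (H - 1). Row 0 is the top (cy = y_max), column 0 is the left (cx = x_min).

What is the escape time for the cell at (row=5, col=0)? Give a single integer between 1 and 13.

Answer: 4

Derivation:
z_0 = 0 + 0i, c = -0.8000 + 0.8300i
Iter 1: z = -0.8000 + 0.8300i, |z|^2 = 1.3289
Iter 2: z = -0.8489 + -0.4980i, |z|^2 = 0.9686
Iter 3: z = -0.3274 + 1.6755i, |z|^2 = 2.9145
Iter 4: z = -3.5001 + -0.2670i, |z|^2 = 12.3223
Escaped at iteration 4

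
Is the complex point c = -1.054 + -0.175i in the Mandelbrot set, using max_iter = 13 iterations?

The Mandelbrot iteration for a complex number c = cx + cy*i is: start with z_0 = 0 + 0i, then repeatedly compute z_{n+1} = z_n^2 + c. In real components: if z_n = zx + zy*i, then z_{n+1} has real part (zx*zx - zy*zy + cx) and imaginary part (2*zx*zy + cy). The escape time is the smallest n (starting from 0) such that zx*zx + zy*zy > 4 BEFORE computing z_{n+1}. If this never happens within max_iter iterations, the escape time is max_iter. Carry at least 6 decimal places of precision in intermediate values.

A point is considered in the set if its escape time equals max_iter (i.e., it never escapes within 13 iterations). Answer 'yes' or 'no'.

z_0 = 0 + 0i, c = -1.0540 + -0.1750i
Iter 1: z = -1.0540 + -0.1750i, |z|^2 = 1.1415
Iter 2: z = 0.0263 + 0.1939i, |z|^2 = 0.0383
Iter 3: z = -1.0909 + -0.1648i, |z|^2 = 1.2172
Iter 4: z = 0.1089 + 0.1846i, |z|^2 = 0.0459
Iter 5: z = -1.0762 + -0.1348i, |z|^2 = 1.1764
Iter 6: z = 0.0860 + 0.1151i, |z|^2 = 0.0207
Iter 7: z = -1.0599 + -0.1552i, |z|^2 = 1.1474
Iter 8: z = 0.0452 + 0.1539i, |z|^2 = 0.0257
Iter 9: z = -1.0757 + -0.1611i, |z|^2 = 1.1830
Iter 10: z = 0.0771 + 0.1715i, |z|^2 = 0.0354
Iter 11: z = -1.0775 + -0.1486i, |z|^2 = 1.1830
Iter 12: z = 0.0849 + 0.1451i, |z|^2 = 0.0283
Did not escape in 13 iterations → in set

Answer: yes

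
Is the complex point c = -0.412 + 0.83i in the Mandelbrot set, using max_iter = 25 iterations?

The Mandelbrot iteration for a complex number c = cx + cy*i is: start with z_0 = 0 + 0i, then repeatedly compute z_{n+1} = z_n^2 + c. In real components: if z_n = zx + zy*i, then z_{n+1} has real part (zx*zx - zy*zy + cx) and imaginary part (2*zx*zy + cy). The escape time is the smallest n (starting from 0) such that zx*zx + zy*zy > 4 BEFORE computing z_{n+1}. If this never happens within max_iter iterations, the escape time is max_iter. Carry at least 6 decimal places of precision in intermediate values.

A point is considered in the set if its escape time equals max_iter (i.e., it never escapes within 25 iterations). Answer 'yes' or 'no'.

Answer: no

Derivation:
z_0 = 0 + 0i, c = -0.4120 + 0.8300i
Iter 1: z = -0.4120 + 0.8300i, |z|^2 = 0.8586
Iter 2: z = -0.9312 + 0.1461i, |z|^2 = 0.8884
Iter 3: z = 0.4337 + 0.5580i, |z|^2 = 0.4994
Iter 4: z = -0.5352 + 1.3140i, |z|^2 = 2.0130
Iter 5: z = -1.8521 + -0.5765i, |z|^2 = 3.7626
Iter 6: z = 2.6859 + 2.9655i, |z|^2 = 16.0083
Escaped at iteration 6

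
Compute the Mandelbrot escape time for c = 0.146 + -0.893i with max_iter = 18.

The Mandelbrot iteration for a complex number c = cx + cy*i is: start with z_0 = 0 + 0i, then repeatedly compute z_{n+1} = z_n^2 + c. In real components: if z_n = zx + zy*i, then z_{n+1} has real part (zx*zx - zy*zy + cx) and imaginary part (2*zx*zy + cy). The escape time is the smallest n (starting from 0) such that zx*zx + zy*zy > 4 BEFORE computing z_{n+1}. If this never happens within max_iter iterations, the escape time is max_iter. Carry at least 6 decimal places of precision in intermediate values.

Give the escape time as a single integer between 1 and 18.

z_0 = 0 + 0i, c = 0.1460 + -0.8930i
Iter 1: z = 0.1460 + -0.8930i, |z|^2 = 0.8188
Iter 2: z = -0.6301 + -1.1538i, |z|^2 = 1.7282
Iter 3: z = -0.7881 + 0.5610i, |z|^2 = 0.9358
Iter 4: z = 0.4523 + -1.7773i, |z|^2 = 3.3634
Iter 5: z = -2.8082 + -2.5008i, |z|^2 = 14.1398
Escaped at iteration 5

Answer: 5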